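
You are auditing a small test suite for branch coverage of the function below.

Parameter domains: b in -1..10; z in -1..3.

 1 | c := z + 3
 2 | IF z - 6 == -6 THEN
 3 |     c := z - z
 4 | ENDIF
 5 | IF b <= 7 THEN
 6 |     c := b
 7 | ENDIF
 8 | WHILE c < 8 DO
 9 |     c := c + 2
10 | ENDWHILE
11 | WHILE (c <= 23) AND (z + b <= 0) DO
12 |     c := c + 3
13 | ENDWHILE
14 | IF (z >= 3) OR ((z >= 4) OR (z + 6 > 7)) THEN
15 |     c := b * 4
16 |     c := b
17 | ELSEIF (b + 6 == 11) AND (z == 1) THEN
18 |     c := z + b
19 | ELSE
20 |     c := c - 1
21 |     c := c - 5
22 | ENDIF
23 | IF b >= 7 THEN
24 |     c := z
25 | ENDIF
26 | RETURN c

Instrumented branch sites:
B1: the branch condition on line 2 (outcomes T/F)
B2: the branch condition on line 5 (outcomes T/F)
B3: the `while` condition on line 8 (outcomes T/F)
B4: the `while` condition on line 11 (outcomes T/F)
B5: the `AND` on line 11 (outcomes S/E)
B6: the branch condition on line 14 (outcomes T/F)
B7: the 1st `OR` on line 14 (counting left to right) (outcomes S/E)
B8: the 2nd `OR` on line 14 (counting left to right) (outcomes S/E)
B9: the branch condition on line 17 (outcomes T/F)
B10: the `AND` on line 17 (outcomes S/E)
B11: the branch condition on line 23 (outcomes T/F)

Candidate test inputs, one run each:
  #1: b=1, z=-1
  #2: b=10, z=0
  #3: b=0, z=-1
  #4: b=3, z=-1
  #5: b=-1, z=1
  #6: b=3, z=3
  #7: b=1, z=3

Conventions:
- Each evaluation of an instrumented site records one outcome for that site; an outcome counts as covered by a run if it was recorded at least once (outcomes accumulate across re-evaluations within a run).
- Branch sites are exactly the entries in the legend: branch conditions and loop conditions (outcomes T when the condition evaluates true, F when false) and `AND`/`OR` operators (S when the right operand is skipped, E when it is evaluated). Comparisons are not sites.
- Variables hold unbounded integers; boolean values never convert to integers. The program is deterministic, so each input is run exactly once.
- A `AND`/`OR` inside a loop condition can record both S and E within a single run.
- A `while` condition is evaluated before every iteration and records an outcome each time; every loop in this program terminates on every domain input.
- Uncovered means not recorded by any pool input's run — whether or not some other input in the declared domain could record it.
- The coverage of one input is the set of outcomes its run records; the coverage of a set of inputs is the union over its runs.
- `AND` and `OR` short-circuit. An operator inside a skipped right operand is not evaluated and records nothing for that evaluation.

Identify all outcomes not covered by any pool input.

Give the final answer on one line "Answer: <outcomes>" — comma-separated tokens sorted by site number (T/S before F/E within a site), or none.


run #1 (b=1, z=-1) runs B1->F, B2->T, B3->T, B3->T, B3->T, B3->T, B3->F, B5->E, B4->T, B5->E, B4->T, B5->E, B4->T, B5->E, ...; records B1=F, B2=T, B3=T, B3=F, B4=T, B4=F, B5=S, B5=E, B6=F, B7=E, B8=E, B9=F, B10=S, B11=F
run #2 (b=10, z=0) runs B1->T, B2->F, B3->T, B3->T, B3->T, B3->T, B3->F, B5->E, B4->F, B7->E, B8->E, B6->F, B10->S, B9->F, ...; records B1=T, B2=F, B3=T, B3=F, B4=F, B5=E, B6=F, B7=E, B8=E, B9=F, B10=S, B11=T
run #3 (b=0, z=-1) runs B1->F, B2->T, B3->T, B3->T, B3->T, B3->T, B3->F, B5->E, B4->T, B5->E, B4->T, B5->E, B4->T, B5->E, ...; records B1=F, B2=T, B3=T, B3=F, B4=T, B4=F, B5=S, B5=E, B6=F, B7=E, B8=E, B9=F, B10=S, B11=F
run #4 (b=3, z=-1) runs B1->F, B2->T, B3->T, B3->T, B3->T, B3->F, B5->E, B4->F, B7->E, B8->E, B6->F, B10->S, B9->F, B11->F; records B1=F, B2=T, B3=T, B3=F, B4=F, B5=E, B6=F, B7=E, B8=E, B9=F, B10=S, B11=F
run #5 (b=-1, z=1) runs B1->F, B2->T, B3->T, B3->T, B3->T, B3->T, B3->T, B3->F, B5->E, B4->T, B5->E, B4->T, B5->E, B4->T, ...; records B1=F, B2=T, B3=T, B3=F, B4=T, B4=F, B5=S, B5=E, B6=F, B7=E, B8=E, B9=F, B10=S, B11=F
run #6 (b=3, z=3) runs B1->F, B2->T, B3->T, B3->T, B3->T, B3->F, B5->E, B4->F, B7->S, B6->T, B11->F; records B1=F, B2=T, B3=T, B3=F, B4=F, B5=E, B6=T, B7=S, B11=F
run #7 (b=1, z=3) runs B1->F, B2->T, B3->T, B3->T, B3->T, B3->T, B3->F, B5->E, B4->F, B7->S, B6->T, B11->F; records B1=F, B2=T, B3=T, B3=F, B4=F, B5=E, B6=T, B7=S, B11=F
union over the pool: B1=T, B1=F, B2=T, B2=F, B3=T, B3=F, B4=T, B4=F, B5=S, B5=E, B6=T, B6=F, B7=S, B7=E, B8=E, B9=F, B10=S, B11=T, B11=F
uncovered (3 of 22): B8=S, B9=T, B10=E
Answer: B8=S, B9=T, B10=E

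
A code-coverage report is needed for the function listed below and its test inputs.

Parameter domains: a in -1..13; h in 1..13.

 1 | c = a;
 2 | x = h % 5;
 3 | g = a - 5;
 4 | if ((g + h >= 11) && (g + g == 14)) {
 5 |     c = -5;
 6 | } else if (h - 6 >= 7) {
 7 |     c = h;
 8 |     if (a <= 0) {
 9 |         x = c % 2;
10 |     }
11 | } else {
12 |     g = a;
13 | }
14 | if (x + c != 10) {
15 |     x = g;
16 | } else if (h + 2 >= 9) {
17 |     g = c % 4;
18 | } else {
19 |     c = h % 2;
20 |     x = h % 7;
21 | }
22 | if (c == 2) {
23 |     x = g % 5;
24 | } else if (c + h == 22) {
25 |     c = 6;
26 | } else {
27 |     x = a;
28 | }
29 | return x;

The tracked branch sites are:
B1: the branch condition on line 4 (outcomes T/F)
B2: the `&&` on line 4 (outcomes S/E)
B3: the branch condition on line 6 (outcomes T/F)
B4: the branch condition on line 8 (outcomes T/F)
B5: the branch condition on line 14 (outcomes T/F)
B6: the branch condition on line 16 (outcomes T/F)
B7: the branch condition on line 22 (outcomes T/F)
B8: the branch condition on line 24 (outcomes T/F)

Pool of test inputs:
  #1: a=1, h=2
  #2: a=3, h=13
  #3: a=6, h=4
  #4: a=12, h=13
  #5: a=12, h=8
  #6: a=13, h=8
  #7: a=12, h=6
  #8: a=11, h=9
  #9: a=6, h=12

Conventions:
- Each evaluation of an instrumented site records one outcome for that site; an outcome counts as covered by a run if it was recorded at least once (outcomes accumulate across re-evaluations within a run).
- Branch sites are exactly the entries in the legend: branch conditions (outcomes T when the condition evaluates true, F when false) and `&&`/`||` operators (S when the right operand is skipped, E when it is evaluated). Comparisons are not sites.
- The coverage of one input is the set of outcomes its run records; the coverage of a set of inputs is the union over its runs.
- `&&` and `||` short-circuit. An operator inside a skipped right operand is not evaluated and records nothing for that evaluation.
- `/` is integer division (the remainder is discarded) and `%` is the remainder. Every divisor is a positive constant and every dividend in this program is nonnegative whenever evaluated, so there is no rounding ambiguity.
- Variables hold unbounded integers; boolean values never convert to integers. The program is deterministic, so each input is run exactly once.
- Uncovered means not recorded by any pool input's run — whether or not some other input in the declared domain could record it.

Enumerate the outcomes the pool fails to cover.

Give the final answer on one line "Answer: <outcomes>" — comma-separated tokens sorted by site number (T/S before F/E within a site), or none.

input #1, a=1, h=2: outcomes B1=F, B2=S, B3=F, B5=T, B7=F, B8=F
input #2, a=3, h=13: outcomes B1=F, B2=E, B3=T, B4=F, B5=T, B7=F, B8=F
input #3, a=6, h=4: outcomes B1=F, B2=S, B3=F, B5=F, B6=F, B7=F, B8=F
input #4, a=12, h=13: outcomes B1=T, B2=E, B5=T, B7=F, B8=F
input #5, a=12, h=8: outcomes B1=T, B2=E, B5=T, B7=F, B8=F
input #6, a=13, h=8: outcomes B1=F, B2=E, B3=F, B5=T, B7=F, B8=F
input #7, a=12, h=6: outcomes B1=T, B2=E, B5=T, B7=F, B8=F
input #8, a=11, h=9: outcomes B1=F, B2=E, B3=F, B5=T, B7=F, B8=F
input #9, a=6, h=12: outcomes B1=F, B2=E, B3=F, B5=T, B7=F, B8=F
union over the pool: B1=T, B1=F, B2=S, B2=E, B3=T, B3=F, B4=F, B5=T, B5=F, B6=F, B7=F, B8=F
uncovered (4 of 16): B4=T, B6=T, B7=T, B8=T

Answer: B4=T, B6=T, B7=T, B8=T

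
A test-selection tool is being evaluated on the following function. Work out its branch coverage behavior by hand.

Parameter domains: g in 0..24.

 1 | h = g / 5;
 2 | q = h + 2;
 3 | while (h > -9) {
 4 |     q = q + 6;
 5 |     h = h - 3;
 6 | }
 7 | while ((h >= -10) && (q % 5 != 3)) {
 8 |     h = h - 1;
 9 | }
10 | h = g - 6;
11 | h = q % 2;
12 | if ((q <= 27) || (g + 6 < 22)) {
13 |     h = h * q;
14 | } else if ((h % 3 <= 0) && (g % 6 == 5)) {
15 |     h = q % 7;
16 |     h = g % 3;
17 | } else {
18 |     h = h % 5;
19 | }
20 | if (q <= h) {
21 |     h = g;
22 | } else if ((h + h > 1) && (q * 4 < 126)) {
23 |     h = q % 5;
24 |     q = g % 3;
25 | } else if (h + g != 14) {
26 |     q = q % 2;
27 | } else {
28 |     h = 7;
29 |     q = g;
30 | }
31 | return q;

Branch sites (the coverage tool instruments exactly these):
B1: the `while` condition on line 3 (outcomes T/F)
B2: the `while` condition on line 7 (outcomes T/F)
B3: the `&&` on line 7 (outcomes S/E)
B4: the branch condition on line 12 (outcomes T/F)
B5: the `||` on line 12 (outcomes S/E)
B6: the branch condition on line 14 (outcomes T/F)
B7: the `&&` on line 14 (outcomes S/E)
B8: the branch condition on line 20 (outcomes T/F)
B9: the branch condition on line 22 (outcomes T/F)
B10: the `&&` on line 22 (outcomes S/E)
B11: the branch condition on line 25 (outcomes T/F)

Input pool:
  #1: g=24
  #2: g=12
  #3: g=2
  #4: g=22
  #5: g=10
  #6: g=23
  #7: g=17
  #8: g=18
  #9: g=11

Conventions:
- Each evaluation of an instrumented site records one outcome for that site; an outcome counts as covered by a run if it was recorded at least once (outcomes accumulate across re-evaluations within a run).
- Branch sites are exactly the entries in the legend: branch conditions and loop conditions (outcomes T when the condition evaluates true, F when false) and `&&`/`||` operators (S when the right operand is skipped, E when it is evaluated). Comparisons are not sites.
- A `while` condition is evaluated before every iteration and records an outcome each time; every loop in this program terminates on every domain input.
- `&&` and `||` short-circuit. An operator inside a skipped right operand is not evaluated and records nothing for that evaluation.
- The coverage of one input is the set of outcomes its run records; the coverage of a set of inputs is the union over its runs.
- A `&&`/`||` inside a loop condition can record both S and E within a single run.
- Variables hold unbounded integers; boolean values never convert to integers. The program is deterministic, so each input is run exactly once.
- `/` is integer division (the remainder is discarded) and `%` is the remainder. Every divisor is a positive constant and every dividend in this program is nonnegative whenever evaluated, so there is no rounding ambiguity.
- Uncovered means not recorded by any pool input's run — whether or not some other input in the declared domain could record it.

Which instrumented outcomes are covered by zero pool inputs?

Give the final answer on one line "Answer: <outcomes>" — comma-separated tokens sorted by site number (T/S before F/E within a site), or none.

#1 (g=24) -> B1->T, B1->T, B1->T, B1->T, B1->T, B1->F, B3->S, B2->F, B5->E, B4->F, B7->E, B6->F, B8->F, B10->S, ...; covered: B1=T, B1=F, B2=F, B3=S, B4=F, B5=E, B6=F, B7=E, B8=F, B9=F, B10=S, B11=T
#2 (g=12) -> B1->T, B1->T, B1->T, B1->T, B1->F, B3->E, B2->F, B5->E, B4->T, B8->F, B10->S, B9->F, B11->T; covered: B1=T, B1=F, B2=F, B3=E, B4=T, B5=E, B8=F, B9=F, B10=S, B11=T
#3 (g=2) -> B1->T, B1->T, B1->T, B1->F, B3->E, B2->T, B3->E, B2->T, B3->S, B2->F, B5->S, B4->T, B8->F, B10->S, ...; covered: B1=T, B1=F, B2=T, B2=F, B3=S, B3=E, B4=T, B5=S, B8=F, B9=F, B10=S, B11=T
#4 (g=22) -> B1->T, B1->T, B1->T, B1->T, B1->T, B1->F, B3->S, B2->F, B5->E, B4->F, B7->E, B6->F, B8->F, B10->S, ...; covered: B1=T, B1=F, B2=F, B3=S, B4=F, B5=E, B6=F, B7=E, B8=F, B9=F, B10=S, B11=T
#5 (g=10) -> B1->T, B1->T, B1->T, B1->T, B1->F, B3->E, B2->F, B5->E, B4->T, B8->F, B10->S, B9->F, B11->T; covered: B1=T, B1=F, B2=F, B3=E, B4=T, B5=E, B8=F, B9=F, B10=S, B11=T
#6 (g=23) -> B1->T, B1->T, B1->T, B1->T, B1->T, B1->F, B3->S, B2->F, B5->E, B4->F, B7->E, B6->T, B8->F, B10->E, ...; covered: B1=T, B1=F, B2=F, B3=S, B4=F, B5=E, B6=T, B7=E, B8=F, B9=F, B10=E, B11=T
#7 (g=17) -> B1->T, B1->T, B1->T, B1->T, B1->F, B3->E, B2->T, B3->E, B2->T, B3->S, B2->F, B5->E, B4->F, B7->S, ...; covered: B1=T, B1=F, B2=T, B2=F, B3=S, B3=E, B4=F, B5=E, B6=F, B7=S, B8=F, B9=T, B10=E
#8 (g=18) -> B1->T, B1->T, B1->T, B1->T, B1->F, B3->E, B2->T, B3->E, B2->T, B3->S, B2->F, B5->E, B4->F, B7->S, ...; covered: B1=T, B1=F, B2=T, B2=F, B3=S, B3=E, B4=F, B5=E, B6=F, B7=S, B8=F, B9=T, B10=E
#9 (g=11) -> B1->T, B1->T, B1->T, B1->T, B1->F, B3->E, B2->F, B5->E, B4->T, B8->F, B10->S, B9->F, B11->T; covered: B1=T, B1=F, B2=F, B3=E, B4=T, B5=E, B8=F, B9=F, B10=S, B11=T
union over the pool: B1=T, B1=F, B2=T, B2=F, B3=S, B3=E, B4=T, B4=F, B5=S, B5=E, B6=T, B6=F, B7=S, B7=E, B8=F, B9=T, B9=F, B10=S, B10=E, B11=T
uncovered (2 of 22): B8=T, B11=F

Answer: B8=T, B11=F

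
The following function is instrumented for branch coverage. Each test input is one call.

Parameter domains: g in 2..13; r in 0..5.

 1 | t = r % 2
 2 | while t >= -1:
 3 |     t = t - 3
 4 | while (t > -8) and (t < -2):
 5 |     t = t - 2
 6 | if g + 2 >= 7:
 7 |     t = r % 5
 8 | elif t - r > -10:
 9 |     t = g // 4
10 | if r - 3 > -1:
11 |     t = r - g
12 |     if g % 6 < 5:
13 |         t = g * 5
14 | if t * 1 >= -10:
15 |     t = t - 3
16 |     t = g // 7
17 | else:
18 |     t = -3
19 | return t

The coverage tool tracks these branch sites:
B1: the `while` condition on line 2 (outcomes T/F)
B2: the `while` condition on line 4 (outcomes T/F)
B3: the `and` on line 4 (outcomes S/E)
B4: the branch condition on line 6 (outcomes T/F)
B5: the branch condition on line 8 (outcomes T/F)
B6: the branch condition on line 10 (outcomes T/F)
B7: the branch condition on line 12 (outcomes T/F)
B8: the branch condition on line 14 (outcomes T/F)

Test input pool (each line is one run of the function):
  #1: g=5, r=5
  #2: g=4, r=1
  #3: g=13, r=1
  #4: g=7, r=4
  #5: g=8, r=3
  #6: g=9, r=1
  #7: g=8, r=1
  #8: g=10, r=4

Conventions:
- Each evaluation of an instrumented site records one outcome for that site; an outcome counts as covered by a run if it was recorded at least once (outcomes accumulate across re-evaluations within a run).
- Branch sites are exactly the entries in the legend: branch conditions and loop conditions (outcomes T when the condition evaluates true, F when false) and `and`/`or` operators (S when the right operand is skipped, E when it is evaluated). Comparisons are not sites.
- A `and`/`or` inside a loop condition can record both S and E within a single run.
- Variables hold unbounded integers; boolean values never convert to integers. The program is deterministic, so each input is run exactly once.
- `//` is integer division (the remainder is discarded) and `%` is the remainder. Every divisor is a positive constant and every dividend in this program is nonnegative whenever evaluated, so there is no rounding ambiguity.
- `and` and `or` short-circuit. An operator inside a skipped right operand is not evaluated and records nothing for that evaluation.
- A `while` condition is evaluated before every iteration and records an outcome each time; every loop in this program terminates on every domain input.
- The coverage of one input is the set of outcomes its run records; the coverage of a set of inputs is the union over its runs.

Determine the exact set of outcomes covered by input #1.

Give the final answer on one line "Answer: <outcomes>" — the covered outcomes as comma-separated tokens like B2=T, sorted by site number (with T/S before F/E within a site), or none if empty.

Tracing the run of input #1 (g=5, r=5):
  B1->T, B1->F, B3->E, B2->F, B4->T, B6->T, B7->F, B8->T
distinct outcomes covered: B1=T, B1=F, B2=F, B3=E, B4=T, B6=T, B7=F, B8=T

Answer: B1=T, B1=F, B2=F, B3=E, B4=T, B6=T, B7=F, B8=T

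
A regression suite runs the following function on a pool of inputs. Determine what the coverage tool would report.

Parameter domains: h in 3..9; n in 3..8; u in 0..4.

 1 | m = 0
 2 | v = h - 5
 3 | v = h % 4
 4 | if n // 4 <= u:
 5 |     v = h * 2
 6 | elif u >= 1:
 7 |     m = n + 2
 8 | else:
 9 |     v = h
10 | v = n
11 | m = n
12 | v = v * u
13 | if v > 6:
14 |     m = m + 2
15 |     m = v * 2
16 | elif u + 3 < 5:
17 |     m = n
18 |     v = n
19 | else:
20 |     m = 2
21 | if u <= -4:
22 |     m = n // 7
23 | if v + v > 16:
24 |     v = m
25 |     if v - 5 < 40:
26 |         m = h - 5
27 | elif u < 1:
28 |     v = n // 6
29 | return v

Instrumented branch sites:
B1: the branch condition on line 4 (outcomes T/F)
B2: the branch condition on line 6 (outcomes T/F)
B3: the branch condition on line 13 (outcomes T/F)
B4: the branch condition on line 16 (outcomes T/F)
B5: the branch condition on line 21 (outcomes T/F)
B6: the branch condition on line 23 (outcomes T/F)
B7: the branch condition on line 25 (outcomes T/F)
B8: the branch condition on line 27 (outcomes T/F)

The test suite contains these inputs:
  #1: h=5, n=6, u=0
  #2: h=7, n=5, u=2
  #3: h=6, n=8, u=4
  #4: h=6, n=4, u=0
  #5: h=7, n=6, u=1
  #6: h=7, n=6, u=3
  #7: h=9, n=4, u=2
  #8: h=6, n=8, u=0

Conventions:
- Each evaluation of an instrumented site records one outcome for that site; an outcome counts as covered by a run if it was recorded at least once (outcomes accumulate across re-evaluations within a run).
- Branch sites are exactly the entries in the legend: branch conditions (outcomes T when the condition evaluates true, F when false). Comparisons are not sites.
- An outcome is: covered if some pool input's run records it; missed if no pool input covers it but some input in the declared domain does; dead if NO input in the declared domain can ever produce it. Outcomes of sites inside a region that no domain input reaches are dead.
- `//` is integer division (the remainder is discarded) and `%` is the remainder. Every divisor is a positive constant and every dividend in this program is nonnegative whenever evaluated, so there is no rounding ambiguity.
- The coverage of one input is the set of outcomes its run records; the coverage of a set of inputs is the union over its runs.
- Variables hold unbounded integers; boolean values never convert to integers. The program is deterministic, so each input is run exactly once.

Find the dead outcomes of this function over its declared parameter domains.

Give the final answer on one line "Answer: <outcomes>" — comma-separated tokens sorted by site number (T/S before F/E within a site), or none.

sweeping the full domain (210 inputs) for each outcome:
  B5=T: never recorded by any domain input -> dead
  reachable outcomes have witnesses, e.g. B1=T (e.g. h=3, n=3, u=0), B1=F (e.g. h=3, n=4, u=0), B2=T (e.g. h=3, n=8, u=1), B2=F (e.g. h=3, n=4, u=0)

Answer: B5=T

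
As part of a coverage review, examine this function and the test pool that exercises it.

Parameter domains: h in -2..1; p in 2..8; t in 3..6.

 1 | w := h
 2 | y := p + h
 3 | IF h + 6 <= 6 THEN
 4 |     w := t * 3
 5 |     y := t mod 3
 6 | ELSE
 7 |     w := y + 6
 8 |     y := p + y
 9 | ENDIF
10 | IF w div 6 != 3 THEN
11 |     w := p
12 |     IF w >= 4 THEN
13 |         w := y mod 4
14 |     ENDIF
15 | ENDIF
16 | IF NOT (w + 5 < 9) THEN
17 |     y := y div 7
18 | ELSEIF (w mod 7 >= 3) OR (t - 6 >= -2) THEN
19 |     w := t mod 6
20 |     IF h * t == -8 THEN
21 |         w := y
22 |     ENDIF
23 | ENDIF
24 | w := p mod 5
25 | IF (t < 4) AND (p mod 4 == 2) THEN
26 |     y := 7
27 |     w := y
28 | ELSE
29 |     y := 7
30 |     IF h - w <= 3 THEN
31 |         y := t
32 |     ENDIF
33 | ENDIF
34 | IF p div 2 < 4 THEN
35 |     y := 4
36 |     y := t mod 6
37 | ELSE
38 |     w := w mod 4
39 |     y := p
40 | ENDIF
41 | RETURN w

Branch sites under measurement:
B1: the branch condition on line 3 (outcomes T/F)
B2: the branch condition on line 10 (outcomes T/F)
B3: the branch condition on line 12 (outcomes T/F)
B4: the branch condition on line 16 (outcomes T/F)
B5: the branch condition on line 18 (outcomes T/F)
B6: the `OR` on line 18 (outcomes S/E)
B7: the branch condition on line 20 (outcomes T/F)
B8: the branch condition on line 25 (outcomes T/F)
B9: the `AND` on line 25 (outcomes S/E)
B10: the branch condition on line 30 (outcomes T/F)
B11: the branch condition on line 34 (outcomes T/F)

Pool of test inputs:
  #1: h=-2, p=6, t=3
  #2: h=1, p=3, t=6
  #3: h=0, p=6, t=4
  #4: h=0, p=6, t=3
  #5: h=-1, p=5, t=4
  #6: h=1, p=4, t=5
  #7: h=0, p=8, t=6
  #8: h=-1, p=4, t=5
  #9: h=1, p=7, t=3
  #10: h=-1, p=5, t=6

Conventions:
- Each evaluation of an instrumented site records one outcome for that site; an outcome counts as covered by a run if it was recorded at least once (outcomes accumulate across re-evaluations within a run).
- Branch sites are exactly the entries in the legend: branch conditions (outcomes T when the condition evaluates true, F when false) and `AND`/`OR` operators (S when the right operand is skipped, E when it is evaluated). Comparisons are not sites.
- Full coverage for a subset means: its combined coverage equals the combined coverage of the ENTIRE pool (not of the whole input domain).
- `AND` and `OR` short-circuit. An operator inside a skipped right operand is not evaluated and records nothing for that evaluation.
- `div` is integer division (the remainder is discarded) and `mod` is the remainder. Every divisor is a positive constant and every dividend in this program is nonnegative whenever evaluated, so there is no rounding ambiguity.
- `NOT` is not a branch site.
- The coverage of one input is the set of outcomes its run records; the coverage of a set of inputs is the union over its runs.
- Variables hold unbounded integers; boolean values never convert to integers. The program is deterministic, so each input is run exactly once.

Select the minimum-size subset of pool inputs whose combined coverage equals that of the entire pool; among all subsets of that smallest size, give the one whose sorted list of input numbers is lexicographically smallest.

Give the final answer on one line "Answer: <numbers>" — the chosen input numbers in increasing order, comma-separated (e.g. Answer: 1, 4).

#1 (h=-2, p=6, t=3) -> covered: B1=T, B2=T, B3=T, B4=F, B5=F, B6=E, B8=T, B9=E, B11=T
#2 (h=1, p=3, t=6) -> covered: B1=F, B2=T, B3=F, B4=F, B5=T, B6=S, B7=F, B8=F, B9=S, B10=T, B11=T
#3 (h=0, p=6, t=4) -> covered: B1=T, B2=T, B3=T, B4=F, B5=T, B6=E, B7=F, B8=F, B9=S, B10=T, B11=T
#4 (h=0, p=6, t=3) -> covered: B1=T, B2=T, B3=T, B4=F, B5=F, B6=E, B8=T, B9=E, B11=T
#5 (h=-1, p=5, t=4) -> covered: B1=T, B2=T, B3=T, B4=F, B5=T, B6=E, B7=F, B8=F, B9=S, B10=T, B11=T
#6 (h=1, p=4, t=5) -> covered: B1=F, B2=T, B3=T, B4=F, B5=T, B6=E, B7=F, B8=F, B9=S, B10=T, B11=T
#7 (h=0, p=8, t=6) -> covered: B1=T, B2=F, B4=T, B8=F, B9=S, B10=T, B11=F
#8 (h=-1, p=4, t=5) -> covered: B1=T, B2=T, B3=T, B4=F, B5=T, B6=E, B7=F, B8=F, B9=S, B10=T, B11=T
#9 (h=1, p=7, t=3) -> covered: B1=F, B2=T, B3=T, B4=F, B5=T, B6=S, B7=F, B8=F, B9=E, B10=T, B11=T
#10 (h=-1, p=5, t=6) -> covered: B1=T, B2=F, B4=T, B8=F, B9=S, B10=T, B11=T
union over all inputs: B1=T, B1=F, B2=T, B2=F, B3=T, B3=F, B4=T, B4=F, B5=T, B5=F, B6=S, B6=E, B7=F, B8=T, B8=F, B9=S, B9=E, B10=T, B11=T, B11=F (20 outcomes)
size 1 is not enough: best union over all size-1 subsets is 11/20
size 2 is not enough: best union over all size-2 subsets is 17/20
inputs {1, 2, 7} (size 3) cover everything; no size-3 subset with a lexicographically smaller index list covers all 20

Answer: 1, 2, 7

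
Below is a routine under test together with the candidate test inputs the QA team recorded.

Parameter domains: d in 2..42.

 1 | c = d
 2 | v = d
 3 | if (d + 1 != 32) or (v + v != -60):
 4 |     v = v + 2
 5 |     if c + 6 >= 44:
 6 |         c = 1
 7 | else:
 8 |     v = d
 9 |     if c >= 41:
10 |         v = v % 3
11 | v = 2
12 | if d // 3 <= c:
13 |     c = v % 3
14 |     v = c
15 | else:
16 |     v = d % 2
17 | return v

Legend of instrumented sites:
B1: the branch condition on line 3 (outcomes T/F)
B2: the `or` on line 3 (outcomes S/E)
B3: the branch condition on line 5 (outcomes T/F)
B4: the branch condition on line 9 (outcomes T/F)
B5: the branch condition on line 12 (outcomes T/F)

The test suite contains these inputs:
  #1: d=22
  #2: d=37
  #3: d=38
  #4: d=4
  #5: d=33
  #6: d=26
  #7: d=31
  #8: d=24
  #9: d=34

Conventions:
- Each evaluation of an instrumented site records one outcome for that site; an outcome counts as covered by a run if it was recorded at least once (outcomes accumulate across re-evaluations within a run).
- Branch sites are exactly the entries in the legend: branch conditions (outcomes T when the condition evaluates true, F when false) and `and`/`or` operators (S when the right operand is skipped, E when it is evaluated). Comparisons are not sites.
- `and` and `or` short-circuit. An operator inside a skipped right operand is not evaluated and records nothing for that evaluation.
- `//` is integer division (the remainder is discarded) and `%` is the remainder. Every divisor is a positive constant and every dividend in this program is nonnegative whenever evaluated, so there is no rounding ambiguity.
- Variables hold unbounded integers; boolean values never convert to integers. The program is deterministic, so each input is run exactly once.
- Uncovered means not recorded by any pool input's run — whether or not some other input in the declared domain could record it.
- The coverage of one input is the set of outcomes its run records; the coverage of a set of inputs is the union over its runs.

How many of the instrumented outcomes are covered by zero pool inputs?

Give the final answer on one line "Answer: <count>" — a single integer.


test 1 (d=22) fires B2->S, B1->T, B3->F, B5->T; hits B1=T, B2=S, B3=F, B5=T
test 2 (d=37) fires B2->S, B1->T, B3->F, B5->T; hits B1=T, B2=S, B3=F, B5=T
test 3 (d=38) fires B2->S, B1->T, B3->T, B5->F; hits B1=T, B2=S, B3=T, B5=F
test 4 (d=4) fires B2->S, B1->T, B3->F, B5->T; hits B1=T, B2=S, B3=F, B5=T
test 5 (d=33) fires B2->S, B1->T, B3->F, B5->T; hits B1=T, B2=S, B3=F, B5=T
test 6 (d=26) fires B2->S, B1->T, B3->F, B5->T; hits B1=T, B2=S, B3=F, B5=T
test 7 (d=31) fires B2->E, B1->T, B3->F, B5->T; hits B1=T, B2=E, B3=F, B5=T
test 8 (d=24) fires B2->S, B1->T, B3->F, B5->T; hits B1=T, B2=S, B3=F, B5=T
test 9 (d=34) fires B2->S, B1->T, B3->F, B5->T; hits B1=T, B2=S, B3=F, B5=T
union over the pool: B1=T, B2=S, B2=E, B3=T, B3=F, B5=T, B5=F
uncovered (3 of 10): B1=F, B4=T, B4=F
Answer: 3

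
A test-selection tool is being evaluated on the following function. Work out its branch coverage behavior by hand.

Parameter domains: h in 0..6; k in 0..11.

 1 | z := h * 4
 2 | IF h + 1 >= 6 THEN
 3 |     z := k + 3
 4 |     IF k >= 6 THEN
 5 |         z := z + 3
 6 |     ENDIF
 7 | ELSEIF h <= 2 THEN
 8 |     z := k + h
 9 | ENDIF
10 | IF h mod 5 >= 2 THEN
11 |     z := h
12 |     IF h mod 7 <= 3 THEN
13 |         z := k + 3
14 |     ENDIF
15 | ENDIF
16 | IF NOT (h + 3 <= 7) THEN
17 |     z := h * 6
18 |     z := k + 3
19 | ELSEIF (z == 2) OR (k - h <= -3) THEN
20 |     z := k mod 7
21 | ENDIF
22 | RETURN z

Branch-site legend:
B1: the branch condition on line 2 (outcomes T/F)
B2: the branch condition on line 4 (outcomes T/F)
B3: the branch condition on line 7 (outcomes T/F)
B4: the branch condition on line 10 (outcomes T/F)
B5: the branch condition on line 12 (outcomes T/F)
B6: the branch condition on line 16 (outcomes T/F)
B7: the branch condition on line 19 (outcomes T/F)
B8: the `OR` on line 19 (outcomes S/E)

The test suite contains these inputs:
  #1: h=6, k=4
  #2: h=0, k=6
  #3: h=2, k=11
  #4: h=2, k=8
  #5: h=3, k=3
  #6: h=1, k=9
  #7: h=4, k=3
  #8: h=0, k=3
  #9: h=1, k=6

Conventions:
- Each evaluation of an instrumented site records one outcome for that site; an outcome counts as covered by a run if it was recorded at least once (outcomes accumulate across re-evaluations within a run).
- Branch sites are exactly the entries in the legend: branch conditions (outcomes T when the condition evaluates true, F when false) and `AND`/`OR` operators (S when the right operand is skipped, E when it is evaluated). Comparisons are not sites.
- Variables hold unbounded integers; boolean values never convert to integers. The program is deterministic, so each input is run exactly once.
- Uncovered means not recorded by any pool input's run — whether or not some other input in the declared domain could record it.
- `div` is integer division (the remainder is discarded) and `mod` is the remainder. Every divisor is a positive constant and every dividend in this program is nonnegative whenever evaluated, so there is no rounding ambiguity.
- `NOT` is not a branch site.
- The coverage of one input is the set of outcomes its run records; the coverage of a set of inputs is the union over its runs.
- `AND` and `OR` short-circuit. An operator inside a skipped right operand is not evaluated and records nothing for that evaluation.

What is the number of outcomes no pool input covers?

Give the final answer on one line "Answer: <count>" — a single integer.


#1 (h=6, k=4) -> B1->T, B2->F, B4->F, B6->T; covered: B1=T, B2=F, B4=F, B6=T
#2 (h=0, k=6) -> B1->F, B3->T, B4->F, B6->F, B8->E, B7->F; covered: B1=F, B3=T, B4=F, B6=F, B7=F, B8=E
#3 (h=2, k=11) -> B1->F, B3->T, B4->T, B5->T, B6->F, B8->E, B7->F; covered: B1=F, B3=T, B4=T, B5=T, B6=F, B7=F, B8=E
#4 (h=2, k=8) -> B1->F, B3->T, B4->T, B5->T, B6->F, B8->E, B7->F; covered: B1=F, B3=T, B4=T, B5=T, B6=F, B7=F, B8=E
#5 (h=3, k=3) -> B1->F, B3->F, B4->T, B5->T, B6->F, B8->E, B7->F; covered: B1=F, B3=F, B4=T, B5=T, B6=F, B7=F, B8=E
#6 (h=1, k=9) -> B1->F, B3->T, B4->F, B6->F, B8->E, B7->F; covered: B1=F, B3=T, B4=F, B6=F, B7=F, B8=E
#7 (h=4, k=3) -> B1->F, B3->F, B4->T, B5->F, B6->F, B8->E, B7->F; covered: B1=F, B3=F, B4=T, B5=F, B6=F, B7=F, B8=E
#8 (h=0, k=3) -> B1->F, B3->T, B4->F, B6->F, B8->E, B7->F; covered: B1=F, B3=T, B4=F, B6=F, B7=F, B8=E
#9 (h=1, k=6) -> B1->F, B3->T, B4->F, B6->F, B8->E, B7->F; covered: B1=F, B3=T, B4=F, B6=F, B7=F, B8=E
union over the pool: B1=T, B1=F, B2=F, B3=T, B3=F, B4=T, B4=F, B5=T, B5=F, B6=T, B6=F, B7=F, B8=E
uncovered (3 of 16): B2=T, B7=T, B8=S
Answer: 3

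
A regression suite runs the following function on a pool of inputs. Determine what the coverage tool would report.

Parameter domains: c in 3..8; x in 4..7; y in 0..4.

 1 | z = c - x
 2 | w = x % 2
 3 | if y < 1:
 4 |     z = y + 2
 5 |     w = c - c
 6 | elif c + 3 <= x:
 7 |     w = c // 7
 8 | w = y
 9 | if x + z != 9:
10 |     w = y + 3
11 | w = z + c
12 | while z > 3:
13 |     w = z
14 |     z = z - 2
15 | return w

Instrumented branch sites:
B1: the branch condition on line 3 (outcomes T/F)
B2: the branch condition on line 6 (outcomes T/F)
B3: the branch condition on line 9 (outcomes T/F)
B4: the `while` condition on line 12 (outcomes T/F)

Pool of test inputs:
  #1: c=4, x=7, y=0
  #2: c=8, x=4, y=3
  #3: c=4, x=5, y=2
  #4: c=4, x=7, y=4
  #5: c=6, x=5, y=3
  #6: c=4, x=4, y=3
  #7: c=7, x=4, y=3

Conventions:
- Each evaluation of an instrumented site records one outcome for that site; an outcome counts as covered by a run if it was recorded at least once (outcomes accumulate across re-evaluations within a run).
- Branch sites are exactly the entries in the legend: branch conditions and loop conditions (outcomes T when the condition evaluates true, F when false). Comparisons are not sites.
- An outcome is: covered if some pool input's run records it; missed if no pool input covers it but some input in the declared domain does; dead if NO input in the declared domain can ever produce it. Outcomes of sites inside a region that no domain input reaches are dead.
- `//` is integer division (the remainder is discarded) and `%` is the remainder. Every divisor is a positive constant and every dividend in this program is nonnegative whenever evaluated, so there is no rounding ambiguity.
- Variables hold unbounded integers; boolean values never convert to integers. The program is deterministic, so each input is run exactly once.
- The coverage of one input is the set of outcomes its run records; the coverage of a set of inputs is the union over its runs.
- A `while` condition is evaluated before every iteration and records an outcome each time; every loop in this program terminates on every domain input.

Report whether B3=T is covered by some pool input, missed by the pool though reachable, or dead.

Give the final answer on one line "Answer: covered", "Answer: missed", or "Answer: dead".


B3=T is recorded by pool input(s) 2, 3, 4, 5, 6, 7 -> covered
Answer: covered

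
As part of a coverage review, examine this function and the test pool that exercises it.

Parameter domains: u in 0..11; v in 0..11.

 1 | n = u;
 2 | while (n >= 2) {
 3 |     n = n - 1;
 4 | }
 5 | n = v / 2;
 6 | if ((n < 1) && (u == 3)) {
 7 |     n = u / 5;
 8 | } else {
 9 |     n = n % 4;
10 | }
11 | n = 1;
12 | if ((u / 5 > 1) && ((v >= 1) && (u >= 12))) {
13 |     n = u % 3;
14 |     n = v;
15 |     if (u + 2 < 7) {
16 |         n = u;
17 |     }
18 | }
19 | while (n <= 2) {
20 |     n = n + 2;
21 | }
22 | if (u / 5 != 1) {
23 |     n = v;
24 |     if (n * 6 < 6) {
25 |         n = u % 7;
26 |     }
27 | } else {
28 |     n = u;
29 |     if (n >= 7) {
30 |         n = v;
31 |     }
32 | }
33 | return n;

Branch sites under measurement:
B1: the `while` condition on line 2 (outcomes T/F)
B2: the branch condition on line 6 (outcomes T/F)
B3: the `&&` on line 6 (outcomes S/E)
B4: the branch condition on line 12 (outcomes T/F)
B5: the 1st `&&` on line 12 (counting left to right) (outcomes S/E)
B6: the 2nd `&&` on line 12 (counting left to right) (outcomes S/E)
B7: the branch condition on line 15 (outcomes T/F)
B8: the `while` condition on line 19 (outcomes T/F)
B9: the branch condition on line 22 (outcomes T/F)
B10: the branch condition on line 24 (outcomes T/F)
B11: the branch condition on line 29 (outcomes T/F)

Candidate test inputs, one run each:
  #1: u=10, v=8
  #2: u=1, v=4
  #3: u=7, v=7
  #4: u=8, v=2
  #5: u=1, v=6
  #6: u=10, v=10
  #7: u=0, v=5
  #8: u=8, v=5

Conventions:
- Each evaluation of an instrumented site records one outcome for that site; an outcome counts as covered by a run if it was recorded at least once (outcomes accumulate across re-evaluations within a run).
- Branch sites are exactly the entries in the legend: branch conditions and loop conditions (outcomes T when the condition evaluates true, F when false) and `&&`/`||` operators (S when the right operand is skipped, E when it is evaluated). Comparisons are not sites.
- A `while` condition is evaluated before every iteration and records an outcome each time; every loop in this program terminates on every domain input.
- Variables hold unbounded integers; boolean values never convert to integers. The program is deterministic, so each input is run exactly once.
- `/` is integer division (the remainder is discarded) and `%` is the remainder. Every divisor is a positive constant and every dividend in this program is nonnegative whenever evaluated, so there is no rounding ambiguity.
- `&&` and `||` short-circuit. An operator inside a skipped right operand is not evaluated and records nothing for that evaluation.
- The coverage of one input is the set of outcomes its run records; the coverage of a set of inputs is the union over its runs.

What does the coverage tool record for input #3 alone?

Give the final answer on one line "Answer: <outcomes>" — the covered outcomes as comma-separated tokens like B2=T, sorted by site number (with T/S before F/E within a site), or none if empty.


Event log for input #3 (u=7, v=7):
  B1->T, B1->T, B1->T, B1->T, B1->T, B1->T, B1->F, B3->S, B2->F, B5->S
  B4->F, B8->T, B8->F, B9->F, B11->T
deduplicating events, the covered set is: B1=T, B1=F, B2=F, B3=S, B4=F, B5=S, B8=T, B8=F, B9=F, B11=T
Answer: B1=T, B1=F, B2=F, B3=S, B4=F, B5=S, B8=T, B8=F, B9=F, B11=T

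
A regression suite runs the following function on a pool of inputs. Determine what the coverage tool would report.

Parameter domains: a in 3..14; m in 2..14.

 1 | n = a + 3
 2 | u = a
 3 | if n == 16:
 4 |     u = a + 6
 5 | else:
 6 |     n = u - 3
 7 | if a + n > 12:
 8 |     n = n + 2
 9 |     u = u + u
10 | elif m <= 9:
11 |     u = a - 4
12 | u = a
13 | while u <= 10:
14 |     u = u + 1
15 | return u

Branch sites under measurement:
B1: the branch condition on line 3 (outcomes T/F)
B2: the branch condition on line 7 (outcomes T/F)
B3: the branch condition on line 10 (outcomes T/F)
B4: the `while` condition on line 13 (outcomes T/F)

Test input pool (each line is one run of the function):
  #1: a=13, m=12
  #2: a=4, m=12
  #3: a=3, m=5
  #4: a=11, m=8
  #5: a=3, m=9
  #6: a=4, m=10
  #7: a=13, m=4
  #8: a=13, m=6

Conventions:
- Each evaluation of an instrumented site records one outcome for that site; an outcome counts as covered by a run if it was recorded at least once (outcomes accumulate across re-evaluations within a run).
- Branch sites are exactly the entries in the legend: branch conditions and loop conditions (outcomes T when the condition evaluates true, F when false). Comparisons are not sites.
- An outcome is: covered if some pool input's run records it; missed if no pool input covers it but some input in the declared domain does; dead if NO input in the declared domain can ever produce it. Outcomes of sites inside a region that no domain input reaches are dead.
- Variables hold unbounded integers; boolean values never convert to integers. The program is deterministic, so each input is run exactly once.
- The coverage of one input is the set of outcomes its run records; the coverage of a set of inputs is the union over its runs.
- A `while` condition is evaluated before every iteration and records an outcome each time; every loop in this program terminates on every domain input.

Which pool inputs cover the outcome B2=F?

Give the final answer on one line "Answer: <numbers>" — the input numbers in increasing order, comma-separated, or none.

input #1 (a=13, m=12): does not produce B2=F
input #2 (a=4, m=12): produces B2=F
input #3 (a=3, m=5): produces B2=F
input #4 (a=11, m=8): does not produce B2=F
input #5 (a=3, m=9): produces B2=F
input #6 (a=4, m=10): produces B2=F
input #7 (a=13, m=4): does not produce B2=F
input #8 (a=13, m=6): does not produce B2=F

Answer: 2, 3, 5, 6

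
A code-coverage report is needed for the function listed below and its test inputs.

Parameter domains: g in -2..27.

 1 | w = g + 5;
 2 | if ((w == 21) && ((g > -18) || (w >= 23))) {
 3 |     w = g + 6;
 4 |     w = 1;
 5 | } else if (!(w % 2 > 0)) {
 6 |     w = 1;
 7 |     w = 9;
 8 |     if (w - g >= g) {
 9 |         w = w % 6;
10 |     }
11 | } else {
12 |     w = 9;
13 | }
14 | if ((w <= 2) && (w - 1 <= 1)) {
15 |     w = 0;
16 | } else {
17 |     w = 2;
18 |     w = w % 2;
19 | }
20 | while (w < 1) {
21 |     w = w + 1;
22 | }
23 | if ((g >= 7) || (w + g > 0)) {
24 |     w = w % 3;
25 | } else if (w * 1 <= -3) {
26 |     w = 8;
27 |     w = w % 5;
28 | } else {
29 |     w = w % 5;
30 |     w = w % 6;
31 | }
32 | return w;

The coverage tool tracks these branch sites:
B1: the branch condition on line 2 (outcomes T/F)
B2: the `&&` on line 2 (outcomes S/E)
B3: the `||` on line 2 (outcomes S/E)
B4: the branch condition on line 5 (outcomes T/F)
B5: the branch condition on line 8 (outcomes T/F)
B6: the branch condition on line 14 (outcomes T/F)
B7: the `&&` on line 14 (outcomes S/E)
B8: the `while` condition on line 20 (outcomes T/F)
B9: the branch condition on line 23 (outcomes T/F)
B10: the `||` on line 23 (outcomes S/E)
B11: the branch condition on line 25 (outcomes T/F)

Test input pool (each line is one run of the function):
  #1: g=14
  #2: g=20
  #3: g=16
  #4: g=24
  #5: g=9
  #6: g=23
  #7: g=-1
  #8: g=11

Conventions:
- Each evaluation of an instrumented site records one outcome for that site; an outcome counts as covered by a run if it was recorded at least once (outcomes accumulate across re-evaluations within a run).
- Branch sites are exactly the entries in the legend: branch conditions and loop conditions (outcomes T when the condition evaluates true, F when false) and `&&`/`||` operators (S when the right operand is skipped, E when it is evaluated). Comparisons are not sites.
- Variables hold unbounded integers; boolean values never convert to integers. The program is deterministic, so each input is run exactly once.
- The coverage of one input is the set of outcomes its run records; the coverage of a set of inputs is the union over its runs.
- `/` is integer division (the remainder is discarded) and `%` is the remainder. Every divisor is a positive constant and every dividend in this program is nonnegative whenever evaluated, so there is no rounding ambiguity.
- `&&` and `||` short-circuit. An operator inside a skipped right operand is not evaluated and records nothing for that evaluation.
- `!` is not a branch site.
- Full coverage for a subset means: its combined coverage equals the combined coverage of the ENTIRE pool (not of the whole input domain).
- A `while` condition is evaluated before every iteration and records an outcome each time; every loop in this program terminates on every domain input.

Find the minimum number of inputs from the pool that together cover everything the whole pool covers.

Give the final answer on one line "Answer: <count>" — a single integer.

test 1 (g=14) fires B2->S, B1->F, B4->F, B7->S, B6->F, B8->T, B8->F, B10->S, B9->T; hits B1=F, B2=S, B4=F, B6=F, B7=S, B8=T, B8=F, B9=T, B10=S
test 2 (g=20) fires B2->S, B1->F, B4->F, B7->S, B6->F, B8->T, B8->F, B10->S, B9->T; hits B1=F, B2=S, B4=F, B6=F, B7=S, B8=T, B8=F, B9=T, B10=S
test 3 (g=16) fires B2->E, B3->S, B1->T, B7->E, B6->T, B8->T, B8->F, B10->S, B9->T; hits B1=T, B2=E, B3=S, B6=T, B7=E, B8=T, B8=F, B9=T, B10=S
test 4 (g=24) fires B2->S, B1->F, B4->F, B7->S, B6->F, B8->T, B8->F, B10->S, B9->T; hits B1=F, B2=S, B4=F, B6=F, B7=S, B8=T, B8=F, B9=T, B10=S
test 5 (g=9) fires B2->S, B1->F, B4->T, B5->F, B7->S, B6->F, B8->T, B8->F, B10->S, B9->T; hits B1=F, B2=S, B4=T, B5=F, B6=F, B7=S, B8=T, B8=F, B9=T, B10=S
test 6 (g=23) fires B2->S, B1->F, B4->T, B5->F, B7->S, B6->F, B8->T, B8->F, B10->S, B9->T; hits B1=F, B2=S, B4=T, B5=F, B6=F, B7=S, B8=T, B8=F, B9=T, B10=S
test 7 (g=-1) fires B2->S, B1->F, B4->T, B5->T, B7->S, B6->F, B8->T, B8->F, B10->E, B9->F, B11->F; hits B1=F, B2=S, B4=T, B5=T, B6=F, B7=S, B8=T, B8=F, B9=F, B10=E, B11=F
test 8 (g=11) fires B2->S, B1->F, B4->T, B5->F, B7->S, B6->F, B8->T, B8->F, B10->S, B9->T; hits B1=F, B2=S, B4=T, B5=F, B6=F, B7=S, B8=T, B8=F, B9=T, B10=S
pool-wide coverage (20 outcomes): B1=T, B1=F, B2=S, B2=E, B3=S, B4=T, B4=F, B5=T, B5=F, B6=T, B6=F, B7=S, B7=E, B8=T, B8=F, B9=T, B9=F, B10=S, B10=E, B11=F
size 1 is not enough: best union over all size-1 subsets is 11/20
size 2 is not enough: best union over all size-2 subsets is 18/20
size 3 is not enough: best union over all size-3 subsets is 19/20
inputs {1, 3, 5, 7} (size 4) cover everything; no size-4 subset with a lexicographically smaller index list covers all 20

Answer: 4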